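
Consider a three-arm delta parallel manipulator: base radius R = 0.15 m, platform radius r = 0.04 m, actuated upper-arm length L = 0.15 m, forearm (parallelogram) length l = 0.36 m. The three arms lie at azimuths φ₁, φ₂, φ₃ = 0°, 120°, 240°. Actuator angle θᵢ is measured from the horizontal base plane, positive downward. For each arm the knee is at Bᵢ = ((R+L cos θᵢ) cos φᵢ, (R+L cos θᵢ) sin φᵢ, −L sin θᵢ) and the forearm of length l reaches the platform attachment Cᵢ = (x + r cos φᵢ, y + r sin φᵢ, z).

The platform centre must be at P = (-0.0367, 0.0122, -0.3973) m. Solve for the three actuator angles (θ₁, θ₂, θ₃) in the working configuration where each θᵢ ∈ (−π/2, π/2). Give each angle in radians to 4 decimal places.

rotate P by −φ1: (-0.0367, 0.0122, -0.3973)
  A cos θ + B sin θ = C:  0.1467·cos θ + -0.3973·sin θ = -0.2414
  θ1 = atan2(B,A) + arccos(C/0.4235) = 0.9602
arm 2 (φ=120.0°): x'=0.0289, y'=0.0257
  A=0.0811, B=-0.3973, C=(l²−L²−A²−y'²−z²)/(2L)=-0.1933
  √(A²+B²)=0.4055;  θ2 = -1.3695+2.0676 ≈ 0.6982
arm 3 (φ=240.0°): x'=0.0078, y'=-0.0379
  A=0.1022, B=-0.3973, C=(l²−L²−A²−y'²−z²)/(2L)=-0.2088
  √(A²+B²)=0.4102;  θ3 = -1.3190+2.1047 ≈ 0.7857

θ₁ = 0.9602, θ₂ = 0.6982, θ₃ = 0.7857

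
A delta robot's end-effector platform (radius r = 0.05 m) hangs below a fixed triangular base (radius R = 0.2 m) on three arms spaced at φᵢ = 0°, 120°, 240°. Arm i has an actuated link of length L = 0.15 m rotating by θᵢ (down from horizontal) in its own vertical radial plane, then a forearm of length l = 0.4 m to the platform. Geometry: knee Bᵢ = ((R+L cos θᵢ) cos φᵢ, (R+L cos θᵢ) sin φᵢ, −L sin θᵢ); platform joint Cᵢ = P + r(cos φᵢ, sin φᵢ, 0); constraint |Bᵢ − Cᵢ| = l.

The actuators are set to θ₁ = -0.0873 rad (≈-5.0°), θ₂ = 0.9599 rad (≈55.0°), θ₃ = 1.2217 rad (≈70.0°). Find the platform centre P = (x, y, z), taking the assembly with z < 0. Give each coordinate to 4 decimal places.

(0.1585, 0.0382, -0.3593)

O1 = (0.2994·cos0.0°, 0.2994·sin0.0°, 0.0131) = (0.2994, 0.0000, 0.0131)
φ2=120.0°: virtual centre (-0.1180, 0.2044, -0.1229), radius l
arm 3 at φ=240.0°: (R−r)+L cos θ3 = 0.2013;  O3 = (-0.1007, -0.1743, -0.1410)
|O₂|²−|O₁|² = -0.0190;  |O₃|²−|O₁|² = -0.0294
plane₁₂: -0.8349x+0.4088y+-0.2719z = -0.0190
det = 0.6182;  x = 0.0302+-0.3571z,  y = 0.0151+-0.0641z
quadratic in z: (1.1316)z²+(0.1642)z+(-0.0871)=0, √Δ=0.6490 → z ∈ {-0.3593, 0.2142}; z = -0.3593 (taking z<0)
x = 0.1585, y = 0.0382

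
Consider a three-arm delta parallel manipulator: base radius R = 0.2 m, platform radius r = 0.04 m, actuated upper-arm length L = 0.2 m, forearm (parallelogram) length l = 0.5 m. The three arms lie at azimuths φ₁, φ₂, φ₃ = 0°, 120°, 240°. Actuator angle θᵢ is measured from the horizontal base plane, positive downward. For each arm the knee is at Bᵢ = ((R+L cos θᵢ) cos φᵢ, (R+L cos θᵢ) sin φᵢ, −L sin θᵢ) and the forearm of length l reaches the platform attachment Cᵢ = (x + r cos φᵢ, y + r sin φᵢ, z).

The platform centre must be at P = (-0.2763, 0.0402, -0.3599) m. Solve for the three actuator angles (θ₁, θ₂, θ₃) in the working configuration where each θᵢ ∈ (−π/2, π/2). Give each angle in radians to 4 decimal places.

θ₁ = 1.3964, θ₂ = -0.2619, θ₃ = 0.0876

arm 1 (φ=0.0°): x'=-0.2763, y'=0.0402
  e−x'=0.4363;  (l²−L²−(e−x')²−y'²−z²)/2L = -0.2788
  γ=atan2(-0.3599,0.4363)=-0.6897;  ψ=arccos(-0.4929)=2.0862;  θ1=γ+ψ≈1.3964
φ2=120.0° → target in arm frame (0.1730, 0.2192)
  e−x'=-0.0130;  (l²−L²−(e−x')²−y'²−z²)/2L = 0.0807
  θ2 = atan2(B,A) + arccos(C/0.3601) = -0.2619
φ3=240.0° → target in arm frame (0.1033, -0.2594)
  A cos θ + B sin θ = C:  0.0567·cos θ + -0.3599·sin θ = 0.0250
  θ3 = atan2(B,A) + arccos(C/0.3643) = 0.0876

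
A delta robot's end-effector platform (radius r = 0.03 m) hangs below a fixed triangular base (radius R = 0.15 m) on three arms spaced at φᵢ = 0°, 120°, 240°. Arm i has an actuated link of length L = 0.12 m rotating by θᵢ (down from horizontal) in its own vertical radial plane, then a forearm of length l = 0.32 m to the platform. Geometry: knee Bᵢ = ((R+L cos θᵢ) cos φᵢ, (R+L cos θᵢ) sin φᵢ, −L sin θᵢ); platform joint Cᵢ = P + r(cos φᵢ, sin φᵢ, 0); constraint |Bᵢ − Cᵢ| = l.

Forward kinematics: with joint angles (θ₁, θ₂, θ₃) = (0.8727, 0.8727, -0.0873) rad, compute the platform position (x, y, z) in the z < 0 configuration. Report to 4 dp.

(-0.0495, -0.0857, -0.2770)

S1 = (0.1971·cos0.0°, 0.1971·sin0.0°, -0.0919) = (0.1971, 0.0000, -0.0919)
S2 = (0.1971·cos120.0°, 0.1971·sin120.0°, -0.0919) = (-0.0986, 0.1707, -0.0919)
φ3=240.0°: virtual centre (-0.1198, -0.2075, 0.0105), radius l
subtract pairs → two planes through P
[-0.5914 0.3414 0.0000]·P = 0.0000;  [-0.6338 -0.4149 0.2048]·P = 0.0102
det = 0.4618;  x = -0.0075+0.1514z,  y = -0.0130+0.2623z
sphere 1 gives Az²+Bz+C=0 with A=1.0917, B=0.1150, C=-0.0519;  B²−4AC=0.2398;  roots -0.2770, 0.1716;  negative root z = -0.2770
x = -0.0495, y = -0.0857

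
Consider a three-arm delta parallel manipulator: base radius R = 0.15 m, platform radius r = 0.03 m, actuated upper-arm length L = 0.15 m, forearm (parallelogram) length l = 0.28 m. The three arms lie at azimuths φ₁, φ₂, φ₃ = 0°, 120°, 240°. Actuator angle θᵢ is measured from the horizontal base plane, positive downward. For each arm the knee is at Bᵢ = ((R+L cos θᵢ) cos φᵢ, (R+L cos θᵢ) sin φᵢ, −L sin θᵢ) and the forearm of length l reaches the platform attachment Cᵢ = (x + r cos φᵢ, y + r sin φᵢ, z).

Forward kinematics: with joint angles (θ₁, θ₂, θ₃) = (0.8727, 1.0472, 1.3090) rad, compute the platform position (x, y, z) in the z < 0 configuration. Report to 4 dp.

(0.0417, 0.0328, -0.3312)

φ1=0.0°: virtual centre (0.2164, 0.0000, -0.1149), radius l
φ2=120.0°: virtual centre (-0.0975, 0.1689, -0.1299), radius l
φ3=240.0°: virtual centre (-0.0794, -0.1375, -0.1449), radius l
eliminate P² terms by subtracting sphere 1 from 2 and 3
linear system: -0.6278x+0.3377y = -0.0051−-0.0300z; -0.5917x+-0.2751y = -0.0138−-0.0600z
Cramer: x(z) = 0.0163-0.0765z;  y(z) = 0.0151-0.0534z
quadratic in z: (1.0087)z²+(0.2588)z+(-0.0249)=0, √Δ=0.4094 → z ∈ {-0.3312, 0.0746}; z = -0.3312 (taking z<0)
x = 0.0417, y = 0.0328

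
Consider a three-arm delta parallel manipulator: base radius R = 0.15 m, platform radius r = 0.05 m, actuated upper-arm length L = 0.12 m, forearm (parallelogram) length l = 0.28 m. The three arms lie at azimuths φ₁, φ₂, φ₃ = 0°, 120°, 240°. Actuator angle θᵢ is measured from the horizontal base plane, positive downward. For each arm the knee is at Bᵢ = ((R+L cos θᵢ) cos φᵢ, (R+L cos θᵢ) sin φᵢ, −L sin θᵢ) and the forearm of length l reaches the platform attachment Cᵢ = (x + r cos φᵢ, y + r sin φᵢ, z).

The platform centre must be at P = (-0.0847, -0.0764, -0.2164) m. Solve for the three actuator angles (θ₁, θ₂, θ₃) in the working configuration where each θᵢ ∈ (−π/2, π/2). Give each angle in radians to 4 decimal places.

θ₁ = 1.0467, θ₂ = 0.6978, θ₃ = -0.3495

arm 1 (φ=0.0°): x'=-0.0847, y'=-0.0764
  A cos θ + B sin θ = C:  0.1847·cos θ + -0.2164·sin θ = -0.0949
  θ1 = atan2(B,A) + arccos(C/0.2845) = 1.0467
arm 2 (φ=120.0°): x'=-0.0238, y'=0.1116
  A cos θ + B sin θ = C:  0.1238·cos θ + -0.2164·sin θ = -0.0442
  θ2 = atan2(B,A) + arccos(C/0.2493) = 0.6978
φ3=240.0° → target in arm frame (0.1085, -0.0352)
  A cos θ + B sin θ = C:  -0.0085·cos θ + -0.2164·sin θ = 0.0661
  θ3 = atan2(B,A) + arccos(C/0.2166) = -0.3495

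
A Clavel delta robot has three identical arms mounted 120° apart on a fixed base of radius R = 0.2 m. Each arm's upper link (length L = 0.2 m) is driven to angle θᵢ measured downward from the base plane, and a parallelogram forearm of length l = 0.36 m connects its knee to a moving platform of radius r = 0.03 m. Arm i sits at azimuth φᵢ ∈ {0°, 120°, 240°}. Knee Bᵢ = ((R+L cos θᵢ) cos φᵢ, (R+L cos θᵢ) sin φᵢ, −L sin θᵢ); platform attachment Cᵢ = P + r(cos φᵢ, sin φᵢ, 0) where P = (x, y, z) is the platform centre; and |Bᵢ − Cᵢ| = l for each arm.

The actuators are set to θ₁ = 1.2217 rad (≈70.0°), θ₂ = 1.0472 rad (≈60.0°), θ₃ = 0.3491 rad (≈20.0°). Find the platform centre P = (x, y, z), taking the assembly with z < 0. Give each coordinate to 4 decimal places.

arm 1 at φ=0.0°: e+L cos θ1 = 0.2384;  centre 1 = (0.2384, 0.0000, -0.1879)
φ2=120.0°: virtual centre (-0.1350, 0.2338, -0.1732), radius l
centre 3 = (0.3579·cos240.0°, 0.3579·sin240.0°, -0.0684) = (-0.1790, -0.3100, -0.0684)
eliminate P² terms by subtracting sphere 1 from 2 and 3
[-0.7468 0.4677 0.0295]·P = 0.0107;  [-0.8348 -0.6200 0.2391]·P = 0.0406
det = 0.8534;  x = -0.0301+0.1524z,  y = -0.0251+0.1804z
into |P−centre ₁|² = l²: 1.0558z² + 0.2850z + -0.0216 = 0;  Δ = 0.1723;  z = -0.3316 or 0.0616 → z<0 root = -0.3316
x = -0.0806, y = -0.0849

(-0.0806, -0.0849, -0.3316)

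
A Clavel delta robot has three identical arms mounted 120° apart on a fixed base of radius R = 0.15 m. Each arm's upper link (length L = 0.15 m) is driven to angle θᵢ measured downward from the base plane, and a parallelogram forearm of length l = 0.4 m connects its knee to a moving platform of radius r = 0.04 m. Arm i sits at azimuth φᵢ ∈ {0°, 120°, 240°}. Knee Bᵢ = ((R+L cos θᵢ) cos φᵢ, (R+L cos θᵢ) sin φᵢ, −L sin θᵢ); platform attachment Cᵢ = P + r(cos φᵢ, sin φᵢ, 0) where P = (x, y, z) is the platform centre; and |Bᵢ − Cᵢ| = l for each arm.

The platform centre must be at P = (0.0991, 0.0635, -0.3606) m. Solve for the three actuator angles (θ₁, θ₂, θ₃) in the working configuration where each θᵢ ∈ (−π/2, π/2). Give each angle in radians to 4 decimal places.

θ₁ = -0.0004, θ₂ = 0.4363, θ₃ = 0.8725

φ1=0.0° → target in arm frame (0.0991, 0.0635)
  A=0.0109, B=-0.3606, C=(l²−L²−A²−y'²−z²)/(2L)=0.0111
  √(A²+B²)=0.3608;  θ1 = -1.5406+1.5401 ≈ -0.0004
arm 2 (φ=120.0°): x'=0.0054, y'=-0.1176
  A=0.1046, B=-0.3606, C=(l²−L²−A²−y'²−z²)/(2L)=-0.0576
  θ2 = atan2(B,A) + arccos(C/0.3755) = 0.4363
φ3=240.0° → target in arm frame (-0.1045, 0.0541)
  e−x'=0.2145;  (l²−L²−(e−x')²−y'²−z²)/2L = -0.1383
  θ3 = atan2(B,A) + arccos(C/0.4196) = 0.8725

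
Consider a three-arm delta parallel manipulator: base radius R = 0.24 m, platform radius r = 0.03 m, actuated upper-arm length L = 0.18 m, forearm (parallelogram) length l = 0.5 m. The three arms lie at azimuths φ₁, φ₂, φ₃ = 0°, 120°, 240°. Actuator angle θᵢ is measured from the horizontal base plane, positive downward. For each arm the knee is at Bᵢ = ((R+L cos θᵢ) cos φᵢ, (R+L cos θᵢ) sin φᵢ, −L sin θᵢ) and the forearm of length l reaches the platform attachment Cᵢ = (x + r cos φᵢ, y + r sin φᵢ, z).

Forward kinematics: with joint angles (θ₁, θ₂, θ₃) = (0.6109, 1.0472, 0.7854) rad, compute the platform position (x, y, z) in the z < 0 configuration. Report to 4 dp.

φ1=0.0°: virtual centre (0.3574, 0.0000, -0.1032), radius l
φ2=120.0°: virtual centre (-0.1500, 0.2598, -0.1559), radius l
φ3=240.0°: virtual centre (-0.1686, -0.2921, -0.1273), radius l
subtract pairs → two planes through P
linear system: -1.0149x+0.5196y = -0.0241−-0.1053z; -1.0522x+-0.5842y = -0.0085−-0.0481z
Cramer: x(z) = 0.0162-0.0759z;  y(z) = -0.0147+0.0544z
sphere 1 gives Az²+Bz+C=0 with A=1.0087, B=0.2567, C=-0.1227;  B²−4AC=0.5609;  roots -0.4985, 0.2440;  negative root z = -0.4985
x = 0.0541, y = -0.0418

(0.0541, -0.0418, -0.4985)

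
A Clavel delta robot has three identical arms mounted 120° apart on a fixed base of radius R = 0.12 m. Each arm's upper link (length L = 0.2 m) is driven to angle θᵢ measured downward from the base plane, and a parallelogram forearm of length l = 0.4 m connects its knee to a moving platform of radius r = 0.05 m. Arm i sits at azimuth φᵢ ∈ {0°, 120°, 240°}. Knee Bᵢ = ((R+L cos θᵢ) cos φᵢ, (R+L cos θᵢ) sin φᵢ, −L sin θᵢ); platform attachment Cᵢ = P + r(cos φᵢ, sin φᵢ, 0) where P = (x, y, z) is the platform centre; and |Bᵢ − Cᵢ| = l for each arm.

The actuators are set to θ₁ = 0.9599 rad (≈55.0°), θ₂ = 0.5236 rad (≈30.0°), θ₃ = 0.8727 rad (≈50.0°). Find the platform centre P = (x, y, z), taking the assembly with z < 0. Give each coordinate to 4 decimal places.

O1 = (0.1847·cos0.0°, 0.1847·sin0.0°, -0.1638) = (0.1847, 0.0000, -0.1638)
O2 = (0.2432·cos120.0°, 0.2432·sin120.0°, -0.1000) = (-0.1216, 0.2106, -0.1000)
φ3=240.0°: virtual centre (-0.0993, -0.1720, -0.1532), radius l
subtract pairs → two planes through P
linear system: -0.6126x+0.4212y = 0.0082−0.1277z; -0.5680x+-0.3439y = 0.0019−0.0212z
Cramer: x(z) = -0.0081+0.1174z;  y(z) = 0.0077-0.1322z
sphere 1 gives Az²+Bz+C=0 with A=1.0313, B=0.2803, C=-0.0959;  B²−4AC=0.4743;  roots -0.4698, 0.1980;  negative root z = -0.4698
x = -0.0632, y = 0.0698

(-0.0632, 0.0698, -0.4698)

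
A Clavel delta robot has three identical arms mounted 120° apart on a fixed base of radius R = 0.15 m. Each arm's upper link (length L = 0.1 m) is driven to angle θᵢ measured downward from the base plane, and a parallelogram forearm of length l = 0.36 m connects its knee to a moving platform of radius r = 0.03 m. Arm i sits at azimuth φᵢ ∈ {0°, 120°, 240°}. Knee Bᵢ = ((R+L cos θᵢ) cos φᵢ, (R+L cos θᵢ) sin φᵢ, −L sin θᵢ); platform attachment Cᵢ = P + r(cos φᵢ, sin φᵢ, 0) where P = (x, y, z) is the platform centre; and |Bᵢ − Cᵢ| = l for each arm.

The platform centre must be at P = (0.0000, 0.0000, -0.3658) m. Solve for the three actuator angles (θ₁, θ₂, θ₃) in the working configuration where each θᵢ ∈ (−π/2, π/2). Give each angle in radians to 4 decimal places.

θ₁ = 0.6977, θ₂ = 0.6977, θ₃ = 0.6977

arm 1 (φ=0.0°): x'=0.0000, y'=0.0000
  A=0.1200, B=-0.3658, C=(l²−L²−A²−y'²−z²)/(2L)=-0.1430
  θ1 = atan2(B,A) + arccos(C/0.3850) = 0.6977
arm 2 (φ=120.0°): x'=0.0000, y'=0.0000
  e−x'=0.1200;  (l²−L²−(e−x')²−y'²−z²)/2L = -0.1430
  θ2 = atan2(B,A) + arccos(C/0.3850) = 0.6977
rotate P by −φ3: (0.0000, 0.0000, -0.3658)
  A=0.1200, B=-0.3658, C=(l²−L²−A²−y'²−z²)/(2L)=-0.1430
  θ3 = atan2(B,A) + arccos(C/0.3850) = 0.6977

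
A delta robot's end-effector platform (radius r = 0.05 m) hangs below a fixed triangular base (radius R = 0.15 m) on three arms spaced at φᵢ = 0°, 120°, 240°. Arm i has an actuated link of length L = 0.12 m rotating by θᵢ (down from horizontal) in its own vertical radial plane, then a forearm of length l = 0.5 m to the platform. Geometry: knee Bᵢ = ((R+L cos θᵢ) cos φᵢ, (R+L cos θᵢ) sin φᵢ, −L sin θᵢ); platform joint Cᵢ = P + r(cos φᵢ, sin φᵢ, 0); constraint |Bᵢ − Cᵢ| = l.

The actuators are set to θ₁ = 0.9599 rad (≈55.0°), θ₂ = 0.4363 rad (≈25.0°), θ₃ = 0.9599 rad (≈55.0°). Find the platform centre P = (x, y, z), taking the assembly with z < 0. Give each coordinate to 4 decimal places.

(-0.0506, 0.0876, -0.5390)

centre 1 = (0.1688·cos0.0°, 0.1688·sin0.0°, -0.0983) = (0.1688, 0.0000, -0.0983)
arm 2 at φ=120.0°: e+L cos θ2 = 0.2088;  centre 2 = (-0.1044, 0.1808, -0.0507)
centre 3 = (0.1688·cos240.0°, 0.1688·sin240.0°, -0.0983) = (-0.0844, -0.1462, -0.0983)
subtract pairs → two planes through P
linear system: -0.5464x+0.3616y = 0.0080−0.0952z; -0.5065x+-0.2924y = 0.0000−0.0000z
det = 0.3429;  x = -0.0068+0.0812z,  y = 0.0118+-0.1406z
quadratic in z: (1.0263)z²+(0.1648)z+(-0.2093)=0, √Δ=0.9416 → z ∈ {-0.5390, 0.3784}; z = -0.5390 (taking z<0)
x = -0.0506, y = 0.0876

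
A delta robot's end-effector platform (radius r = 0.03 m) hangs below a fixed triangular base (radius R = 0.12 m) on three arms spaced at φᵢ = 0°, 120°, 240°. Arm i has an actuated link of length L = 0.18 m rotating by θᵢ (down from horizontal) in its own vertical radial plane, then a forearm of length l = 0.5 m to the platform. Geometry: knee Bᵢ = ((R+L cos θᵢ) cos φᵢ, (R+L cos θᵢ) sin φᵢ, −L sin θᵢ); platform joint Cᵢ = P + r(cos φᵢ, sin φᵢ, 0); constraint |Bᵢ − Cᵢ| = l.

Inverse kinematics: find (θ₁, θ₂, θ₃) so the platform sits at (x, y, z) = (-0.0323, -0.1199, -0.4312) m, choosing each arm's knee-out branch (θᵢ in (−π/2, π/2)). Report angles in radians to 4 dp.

φ1=0.0° → target in arm frame (-0.0323, -0.1199)
  A cos θ + B sin θ = C:  0.1223·cos θ + -0.4312·sin θ = 0.0065
  γ=atan2(-0.4312,0.1223)=-1.2944;  ψ=arccos(0.0145)=1.5563;  θ1=γ+ψ≈0.2619
arm 2 (φ=120.0°): x'=-0.0877, y'=0.0879
  e−x'=0.1777;  (l²−L²−(e−x')²−y'²−z²)/2L = -0.0212
  θ2 = atan2(B,A) + arccos(C/0.4664) = 0.4364
φ3=240.0° → target in arm frame (0.1200, 0.0320)
  A=-0.0300, B=-0.4312, C=(l²−L²−A²−y'²−z²)/(2L)=0.0826
  θ3 = atan2(B,A) + arccos(C/0.4322) = -0.2618

θ₁ = 0.2619, θ₂ = 0.4364, θ₃ = -0.2618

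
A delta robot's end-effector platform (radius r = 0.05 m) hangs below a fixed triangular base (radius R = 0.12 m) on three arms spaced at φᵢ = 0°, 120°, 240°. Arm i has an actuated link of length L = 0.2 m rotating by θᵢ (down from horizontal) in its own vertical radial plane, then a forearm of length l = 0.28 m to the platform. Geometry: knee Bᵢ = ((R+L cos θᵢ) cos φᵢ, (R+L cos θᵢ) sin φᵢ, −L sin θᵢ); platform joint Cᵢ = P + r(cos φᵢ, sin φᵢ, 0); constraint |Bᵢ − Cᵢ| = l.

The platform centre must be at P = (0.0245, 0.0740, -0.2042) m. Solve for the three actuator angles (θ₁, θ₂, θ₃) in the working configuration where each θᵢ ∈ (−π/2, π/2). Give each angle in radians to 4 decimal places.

φ1=0.0° → target in arm frame (0.0245, 0.0740)
  A=0.0455, B=-0.2042, C=(l²−L²−A²−y'²−z²)/(2L)=-0.0271
  θ1 = atan2(B,A) + arccos(C/0.2092) = 0.3492
rotate P by −φ2: (0.0518, -0.0582, -0.2042)
  e−x'=0.0182;  (l²−L²−(e−x')²−y'²−z²)/2L = -0.0175
  √(A²+B²)=0.2050;  θ2 = -1.4821+1.6565 ≈ 0.1744
φ3=240.0° → target in arm frame (-0.0763, -0.0158)
  A=0.1463, B=-0.2042, C=(l²−L²−A²−y'²−z²)/(2L)=-0.0624
  θ3 = atan2(B,A) + arccos(C/0.2512) = 0.8728

θ₁ = 0.3492, θ₂ = 0.1744, θ₃ = 0.8728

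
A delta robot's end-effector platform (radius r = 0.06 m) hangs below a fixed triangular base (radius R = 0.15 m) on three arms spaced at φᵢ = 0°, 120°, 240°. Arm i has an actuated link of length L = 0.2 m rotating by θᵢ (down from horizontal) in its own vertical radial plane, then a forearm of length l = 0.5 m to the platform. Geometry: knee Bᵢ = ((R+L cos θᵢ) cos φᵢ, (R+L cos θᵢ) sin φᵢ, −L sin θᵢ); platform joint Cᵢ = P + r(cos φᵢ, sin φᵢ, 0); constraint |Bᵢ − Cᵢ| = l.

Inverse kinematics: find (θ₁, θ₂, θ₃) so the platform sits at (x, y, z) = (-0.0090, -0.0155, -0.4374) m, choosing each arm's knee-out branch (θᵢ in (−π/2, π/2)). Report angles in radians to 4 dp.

θ₁ = 0.1744, θ₂ = 0.1742, θ₃ = 0.0872

rotate P by −φ1: (-0.0090, -0.0155, -0.4374)
  A cos θ + B sin θ = C:  0.0990·cos θ + -0.4374·sin θ = 0.0216
  γ=atan2(-0.4374,0.0990)=-1.3482;  ψ=arccos(0.0482)=1.5226;  θ1=γ+ψ≈0.1744
arm 2 (φ=120.0°): x'=-0.0089, y'=0.0155
  e−x'=0.0989;  (l²−L²−(e−x')²−y'²−z²)/2L = 0.0216
  θ2 = atan2(B,A) + arccos(C/0.4484) = 0.1742
arm 3 (φ=240.0°): x'=0.0179, y'=0.0000
  e−x'=0.0721;  (l²−L²−(e−x')²−y'²−z²)/2L = 0.0337
  √(A²+B²)=0.4433;  θ3 = -1.4075+1.4947 ≈ 0.0872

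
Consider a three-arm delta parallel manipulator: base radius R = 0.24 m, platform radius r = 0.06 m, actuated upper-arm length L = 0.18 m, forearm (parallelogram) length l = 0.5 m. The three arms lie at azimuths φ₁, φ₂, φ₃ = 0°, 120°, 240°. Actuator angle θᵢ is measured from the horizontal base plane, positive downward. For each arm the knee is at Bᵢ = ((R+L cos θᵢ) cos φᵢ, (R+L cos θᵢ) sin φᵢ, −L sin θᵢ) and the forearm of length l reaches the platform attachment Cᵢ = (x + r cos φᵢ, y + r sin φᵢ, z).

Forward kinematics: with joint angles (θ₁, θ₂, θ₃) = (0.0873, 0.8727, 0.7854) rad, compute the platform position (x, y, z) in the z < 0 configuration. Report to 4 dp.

φ1=0.0°: virtual centre (0.3593, 0.0000, -0.0157), radius l
O2 = (0.2957·cos120.0°, 0.2957·sin120.0°, -0.1379) = (-0.1478, 0.2561, -0.1379)
arm 3 at φ=240.0°: e+L cos θ3 = 0.3073;  O3 = (-0.1536, -0.2661, -0.1273)
eliminate P² terms by subtracting sphere 1 from 2 and 3
linear system: -1.0143x+0.5122y = -0.0229−-0.2444z; -1.0259x+-0.5322y = -0.0187−-0.2232z
Cramer: x(z) = 0.0204-0.2294z;  y(z) = -0.0042+0.0229z
sphere 1 gives Az²+Bz+C=0 with A=1.0531, B=0.1867, C=-0.1349;  B²−4AC=0.6031;  roots -0.4573, 0.2801;  negative root z = -0.4573
x = 0.1254, y = -0.0147

(0.1254, -0.0147, -0.4573)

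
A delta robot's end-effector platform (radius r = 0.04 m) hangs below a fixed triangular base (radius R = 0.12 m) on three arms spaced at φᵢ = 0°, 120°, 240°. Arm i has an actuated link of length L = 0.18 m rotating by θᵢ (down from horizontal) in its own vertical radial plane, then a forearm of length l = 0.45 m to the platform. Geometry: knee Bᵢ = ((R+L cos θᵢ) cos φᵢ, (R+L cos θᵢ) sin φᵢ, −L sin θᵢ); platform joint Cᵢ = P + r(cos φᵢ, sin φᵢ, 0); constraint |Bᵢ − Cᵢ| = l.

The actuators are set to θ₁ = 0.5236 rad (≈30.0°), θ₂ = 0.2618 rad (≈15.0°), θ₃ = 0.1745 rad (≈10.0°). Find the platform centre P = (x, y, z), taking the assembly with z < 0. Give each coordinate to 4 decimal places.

centre 1 = (0.2359·cos0.0°, 0.2359·sin0.0°, -0.0900) = (0.2359, 0.0000, -0.0900)
φ2=120.0°: virtual centre (-0.1269, 0.2199, -0.0466), radius l
arm 3 at φ=240.0°: ρ3 = 0.2573;  centre 3 = (-0.1286, -0.2228, -0.0313)
|centre ₂|²−|centre ₁|² = 0.0029;  |centre ₃|²−|centre ₁|² = 0.0034
[-0.7256 0.4397 0.0868]·P = 0.0029;  [-0.7290 -0.4456 0.1175]·P = 0.0034
Cramer: x(z) = -0.0043+0.1403z;  y(z) = -0.0006+0.0341z
sphere 1 gives Az²+Bz+C=0 with A=1.0209, B=0.1125, C=-0.1367;  B²−4AC=0.5709;  roots -0.4252, 0.3149;  negative root z = -0.4252
x = -0.0640, y = -0.0151

(-0.0640, -0.0151, -0.4252)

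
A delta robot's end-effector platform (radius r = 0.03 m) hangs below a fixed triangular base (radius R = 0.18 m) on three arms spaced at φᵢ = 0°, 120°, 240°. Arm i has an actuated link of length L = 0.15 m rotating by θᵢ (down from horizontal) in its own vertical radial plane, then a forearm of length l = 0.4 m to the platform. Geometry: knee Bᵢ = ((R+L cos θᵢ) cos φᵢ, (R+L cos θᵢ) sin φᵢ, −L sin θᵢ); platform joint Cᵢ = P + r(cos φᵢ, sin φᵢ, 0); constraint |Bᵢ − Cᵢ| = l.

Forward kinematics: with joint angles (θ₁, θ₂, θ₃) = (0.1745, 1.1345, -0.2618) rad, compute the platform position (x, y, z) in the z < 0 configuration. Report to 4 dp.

(0.0435, -0.1494, -0.2963)

centre 1 = (0.2977·cos0.0°, 0.2977·sin0.0°, -0.0260) = (0.2977, 0.0000, -0.0260)
arm 2 at φ=120.0°: (R−r)+L cos θ2 = 0.2134;  centre 2 = (-0.1067, 0.1848, -0.1359)
centre 3 = (0.2949·cos240.0°, 0.2949·sin240.0°, 0.0388) = (-0.1474, -0.2554, 0.0388)
subtract pairs → two planes through P
plane₁₂: -0.8088x+0.3696y+-0.2198z = -0.0253
Cramer: x(z) = 0.0178-0.0867z;  y(z) = -0.0294+0.4051z
sphere 1 gives Az²+Bz+C=0 with A=1.1716, B=0.0768, C=-0.0801;  B²−4AC=0.3814;  roots -0.2963, 0.2308;  negative root z = -0.2963
x = 0.0435, y = -0.1494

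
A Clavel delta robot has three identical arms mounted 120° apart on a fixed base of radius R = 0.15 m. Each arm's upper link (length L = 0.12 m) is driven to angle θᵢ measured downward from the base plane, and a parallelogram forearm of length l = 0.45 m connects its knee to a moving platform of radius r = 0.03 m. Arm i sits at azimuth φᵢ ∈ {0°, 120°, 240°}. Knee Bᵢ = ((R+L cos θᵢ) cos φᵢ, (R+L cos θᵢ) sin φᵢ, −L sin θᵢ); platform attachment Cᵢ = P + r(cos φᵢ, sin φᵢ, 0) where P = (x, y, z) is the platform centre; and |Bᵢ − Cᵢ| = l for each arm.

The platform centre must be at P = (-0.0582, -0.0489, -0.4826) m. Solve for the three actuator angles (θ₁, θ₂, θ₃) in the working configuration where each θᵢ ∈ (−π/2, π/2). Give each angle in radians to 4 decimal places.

θ₁ = 1.0475, θ₂ = 0.8726, θ₃ = 0.5237

arm 1 (φ=0.0°): x'=-0.0582, y'=-0.0489
  A cos θ + B sin θ = C:  0.1782·cos θ + -0.4826·sin θ = -0.3290
  √(A²+B²)=0.5144;  θ1 = -1.2171+2.2646 ≈ 1.0475
φ2=120.0° → target in arm frame (-0.0132, 0.0749)
  e−x'=0.1332;  (l²−L²−(e−x')²−y'²−z²)/2L = -0.2840
  γ=atan2(-0.4826,0.1332)=-1.3014;  ψ=arccos(-0.5673)=2.1740;  θ2=γ+ψ≈0.8726
φ3=240.0° → target in arm frame (0.0714, -0.0260)
  e−x'=0.0486;  (l²−L²−(e−x')²−y'²−z²)/2L = -0.1993
  θ3 = atan2(B,A) + arccos(C/0.4850) = 0.5237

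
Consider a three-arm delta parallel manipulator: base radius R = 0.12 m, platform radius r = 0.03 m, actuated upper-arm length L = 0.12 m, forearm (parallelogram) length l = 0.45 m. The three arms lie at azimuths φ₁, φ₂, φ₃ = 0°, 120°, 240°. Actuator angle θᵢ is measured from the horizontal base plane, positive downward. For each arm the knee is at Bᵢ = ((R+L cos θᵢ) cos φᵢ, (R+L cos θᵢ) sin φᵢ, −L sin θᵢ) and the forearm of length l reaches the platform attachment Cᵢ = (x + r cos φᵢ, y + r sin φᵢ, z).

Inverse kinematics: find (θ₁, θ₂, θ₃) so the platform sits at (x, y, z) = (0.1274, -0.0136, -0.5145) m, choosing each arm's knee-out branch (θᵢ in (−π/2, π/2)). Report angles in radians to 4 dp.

arm 1 (φ=0.0°): x'=0.1274, y'=-0.0136
  A cos θ + B sin θ = C:  -0.0374·cos θ + -0.5145·sin θ = -0.3258
  γ=atan2(-0.5145,-0.0374)=-1.6434;  ψ=arccos(-0.6316)=2.2544;  θ1=γ+ψ≈0.6110
rotate P by −φ2: (-0.0755, -0.1035, -0.5145)
  e−x'=0.1655;  (l²−L²−(e−x')²−y'²−z²)/2L = -0.4780
  θ2 = atan2(B,A) + arccos(C/0.5405) = 1.3963
rotate P by −φ3: (-0.0519, 0.1171, -0.5145)
  A cos θ + B sin θ = C:  0.1419·cos θ + -0.5145·sin θ = -0.4603
  √(A²+B²)=0.5337;  θ3 = -1.3016+2.6109 ≈ 1.3092

θ₁ = 0.6110, θ₂ = 1.3963, θ₃ = 1.3092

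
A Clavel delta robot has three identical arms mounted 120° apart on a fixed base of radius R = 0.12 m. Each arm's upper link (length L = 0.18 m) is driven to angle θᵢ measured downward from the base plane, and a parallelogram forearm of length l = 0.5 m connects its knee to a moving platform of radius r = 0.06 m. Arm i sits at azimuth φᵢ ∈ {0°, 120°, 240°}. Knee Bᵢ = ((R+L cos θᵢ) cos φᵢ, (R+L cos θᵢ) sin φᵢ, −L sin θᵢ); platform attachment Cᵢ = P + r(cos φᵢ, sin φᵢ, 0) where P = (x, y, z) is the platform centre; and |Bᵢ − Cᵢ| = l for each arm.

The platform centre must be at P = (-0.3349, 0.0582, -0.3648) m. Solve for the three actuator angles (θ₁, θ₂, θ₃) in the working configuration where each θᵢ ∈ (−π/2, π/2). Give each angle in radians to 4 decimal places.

φ1=0.0° → target in arm frame (-0.3349, 0.0582)
  e−x'=0.3949;  (l²−L²−(e−x')²−y'²−z²)/2L = -0.2078
  √(A²+B²)=0.5376;  θ1 = -0.7458+1.9677 ≈ 1.2219
arm 2 (φ=120.0°): x'=0.2179, y'=0.2609
  e−x'=-0.1579;  (l²−L²−(e−x')²−y'²−z²)/2L = -0.0236
  θ2 = atan2(B,A) + arccos(C/0.3975) = -0.3491
arm 3 (φ=240.0°): x'=0.1170, y'=-0.3191
  A cos θ + B sin θ = C:  -0.0570·cos θ + -0.3648·sin θ = -0.0572
  √(A²+B²)=0.3692;  θ3 = -1.7259+1.7262 ≈ 0.0003

θ₁ = 1.2219, θ₂ = -0.3491, θ₃ = 0.0003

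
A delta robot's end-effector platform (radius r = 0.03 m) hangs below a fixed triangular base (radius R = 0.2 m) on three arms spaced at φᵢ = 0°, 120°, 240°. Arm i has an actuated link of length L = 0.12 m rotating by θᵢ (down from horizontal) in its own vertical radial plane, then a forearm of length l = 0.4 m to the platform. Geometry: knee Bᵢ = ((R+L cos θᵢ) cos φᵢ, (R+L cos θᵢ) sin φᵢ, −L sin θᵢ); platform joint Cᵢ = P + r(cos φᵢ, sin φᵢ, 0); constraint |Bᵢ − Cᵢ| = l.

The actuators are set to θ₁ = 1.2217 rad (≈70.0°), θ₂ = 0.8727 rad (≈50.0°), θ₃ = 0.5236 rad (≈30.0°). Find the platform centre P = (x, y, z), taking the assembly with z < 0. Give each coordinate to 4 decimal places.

(-0.0664, -0.0363, -0.3986)

O1 = (0.2110·cos0.0°, 0.2110·sin0.0°, -0.1128) = (0.2110, 0.0000, -0.1128)
φ2=120.0°: virtual centre (-0.1236, 0.2140, -0.0919), radius l
arm 3 at φ=240.0°: e+L cos θ3 = 0.2739;  O3 = (-0.1370, -0.2372, -0.0600)
eliminate P² terms by subtracting sphere 1 from 2 and 3
[-0.6692 0.4280 0.0417]·P = 0.0123;  [-0.6960 -0.4744 0.1055]·P = 0.0214
Cramer: x(z) = -0.0243+0.1055z;  y(z) = -0.0094+0.0676z
into |P−O₁|² = l²: 1.0157z² + 0.1746z + -0.0918 = 0;  Δ = 0.4034;  z = -0.3986 or 0.2267 → z<0 root = -0.3986
x = -0.0664, y = -0.0363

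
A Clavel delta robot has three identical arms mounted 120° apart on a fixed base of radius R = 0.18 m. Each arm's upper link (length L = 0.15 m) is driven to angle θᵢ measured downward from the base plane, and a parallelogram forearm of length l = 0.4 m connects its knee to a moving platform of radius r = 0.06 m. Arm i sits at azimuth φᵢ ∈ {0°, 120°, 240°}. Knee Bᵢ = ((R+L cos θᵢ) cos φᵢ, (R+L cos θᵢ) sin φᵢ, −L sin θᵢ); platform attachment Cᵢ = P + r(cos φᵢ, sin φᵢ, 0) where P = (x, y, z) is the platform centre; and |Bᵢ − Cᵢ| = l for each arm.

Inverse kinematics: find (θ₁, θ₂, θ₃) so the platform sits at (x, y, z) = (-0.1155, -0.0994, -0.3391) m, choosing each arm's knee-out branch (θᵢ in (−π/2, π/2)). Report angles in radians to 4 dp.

θ₁ = 0.9601, θ₂ = 0.6110, θ₃ = -0.2617

rotate P by −φ1: (-0.1155, -0.0994, -0.3391)
  A cos θ + B sin θ = C:  0.2355·cos θ + -0.3391·sin θ = -0.1428
  θ1 = atan2(B,A) + arccos(C/0.4129) = 0.9601
arm 2 (φ=120.0°): x'=-0.0283, y'=0.1497
  A cos θ + B sin θ = C:  0.1483·cos θ + -0.3391·sin θ = -0.0730
  √(A²+B²)=0.3701;  θ2 = -1.1584+1.7694 ≈ 0.6110
arm 3 (φ=240.0°): x'=0.1438, y'=-0.0503
  A cos θ + B sin θ = C:  -0.0238·cos θ + -0.3391·sin θ = 0.0647
  γ=atan2(-0.3391,-0.0238)=-1.6410;  ψ=arccos(0.1903)=1.3793;  θ3=γ+ψ≈-0.2617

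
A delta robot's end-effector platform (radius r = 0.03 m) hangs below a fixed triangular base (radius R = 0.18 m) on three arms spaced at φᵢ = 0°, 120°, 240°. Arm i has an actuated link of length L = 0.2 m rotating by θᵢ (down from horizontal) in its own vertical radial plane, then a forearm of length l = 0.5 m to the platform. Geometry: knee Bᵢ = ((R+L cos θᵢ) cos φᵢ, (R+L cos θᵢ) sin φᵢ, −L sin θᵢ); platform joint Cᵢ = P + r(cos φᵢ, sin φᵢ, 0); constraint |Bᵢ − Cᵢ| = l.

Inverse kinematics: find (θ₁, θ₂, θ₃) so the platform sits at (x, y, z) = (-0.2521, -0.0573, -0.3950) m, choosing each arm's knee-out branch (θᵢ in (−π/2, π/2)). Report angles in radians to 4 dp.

θ₁ = 1.3090, θ₂ = 0.2616, θ₃ = -0.1746

arm 1 (φ=0.0°): x'=-0.2521, y'=-0.0573
  A=0.4021, B=-0.3950, C=(l²−L²−A²−y'²−z²)/(2L)=-0.2775
  √(A²+B²)=0.5637;  θ1 = -0.7765+2.0855 ≈ 1.3090
rotate P by −φ2: (0.0764, 0.2470, -0.3950)
  A cos θ + B sin θ = C:  0.0736·cos θ + -0.3950·sin θ = -0.0311
  θ2 = atan2(B,A) + arccos(C/0.4018) = 0.2616
arm 3 (φ=240.0°): x'=0.1757, y'=-0.1897
  A=-0.0257, B=-0.3950, C=(l²−L²−A²−y'²−z²)/(2L)=0.0433
  √(A²+B²)=0.3958;  θ3 = -1.6357+1.4611 ≈ -0.1746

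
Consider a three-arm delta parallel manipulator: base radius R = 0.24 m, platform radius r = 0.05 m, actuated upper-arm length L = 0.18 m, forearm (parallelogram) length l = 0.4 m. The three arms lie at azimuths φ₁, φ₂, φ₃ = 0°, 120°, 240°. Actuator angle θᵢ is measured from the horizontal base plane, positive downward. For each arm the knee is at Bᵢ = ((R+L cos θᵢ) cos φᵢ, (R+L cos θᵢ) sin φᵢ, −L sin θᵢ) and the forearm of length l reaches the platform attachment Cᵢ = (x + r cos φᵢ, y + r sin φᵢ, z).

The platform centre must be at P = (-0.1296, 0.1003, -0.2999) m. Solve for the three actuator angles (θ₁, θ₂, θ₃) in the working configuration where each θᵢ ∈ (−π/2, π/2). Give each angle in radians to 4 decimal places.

rotate P by −φ1: (-0.1296, 0.1003, -0.2999)
  A cos θ + B sin θ = C:  0.3196·cos θ + -0.2999·sin θ = -0.2071
  θ1 = atan2(B,A) + arccos(C/0.4383) = 1.3093
rotate P by −φ2: (0.1517, 0.0621, -0.2999)
  A cos θ + B sin θ = C:  0.0383·cos θ + -0.2999·sin θ = 0.0898
  √(A²+B²)=0.3023;  θ2 = -1.4437+1.2692 ≈ -0.1745
arm 3 (φ=240.0°): x'=-0.0221, y'=-0.1624
  A cos θ + B sin θ = C:  0.2121·cos θ + -0.2999·sin θ = -0.0936
  γ=atan2(-0.2999,0.2121)=-0.9553;  ψ=arccos(-0.2547)=1.8283;  θ3=γ+ψ≈0.8730

θ₁ = 1.3093, θ₂ = -0.1745, θ₃ = 0.8730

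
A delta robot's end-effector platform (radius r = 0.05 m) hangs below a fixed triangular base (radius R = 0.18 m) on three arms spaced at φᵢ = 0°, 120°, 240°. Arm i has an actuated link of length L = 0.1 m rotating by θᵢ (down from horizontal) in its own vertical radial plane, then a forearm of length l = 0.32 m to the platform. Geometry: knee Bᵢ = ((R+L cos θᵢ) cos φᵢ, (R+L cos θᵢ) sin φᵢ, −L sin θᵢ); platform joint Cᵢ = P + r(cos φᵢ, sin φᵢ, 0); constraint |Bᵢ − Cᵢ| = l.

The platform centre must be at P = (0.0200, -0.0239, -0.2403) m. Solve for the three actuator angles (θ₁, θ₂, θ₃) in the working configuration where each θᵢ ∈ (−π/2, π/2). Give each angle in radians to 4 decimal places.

arm 1 (φ=0.0°): x'=0.0200, y'=-0.0239
  A cos θ + B sin θ = C:  0.1100·cos θ + -0.2403·sin θ = 0.1099
  √(A²+B²)=0.2643;  θ1 = -1.1415+1.1418 ≈ 0.0003
arm 2 (φ=120.0°): x'=-0.0307, y'=-0.0054
  A=0.1607, B=-0.2403, C=(l²−L²−A²−y'²−z²)/(2L)=0.0440
  √(A²+B²)=0.2891;  θ2 = -0.9814+1.4179 ≈ 0.4366
φ3=240.0° → target in arm frame (0.0107, 0.0293)
  e−x'=0.1193;  (l²−L²−(e−x')²−y'²−z²)/2L = 0.0978
  θ3 = atan2(B,A) + arccos(C/0.2683) = 0.0876

θ₁ = 0.0003, θ₂ = 0.4366, θ₃ = 0.0876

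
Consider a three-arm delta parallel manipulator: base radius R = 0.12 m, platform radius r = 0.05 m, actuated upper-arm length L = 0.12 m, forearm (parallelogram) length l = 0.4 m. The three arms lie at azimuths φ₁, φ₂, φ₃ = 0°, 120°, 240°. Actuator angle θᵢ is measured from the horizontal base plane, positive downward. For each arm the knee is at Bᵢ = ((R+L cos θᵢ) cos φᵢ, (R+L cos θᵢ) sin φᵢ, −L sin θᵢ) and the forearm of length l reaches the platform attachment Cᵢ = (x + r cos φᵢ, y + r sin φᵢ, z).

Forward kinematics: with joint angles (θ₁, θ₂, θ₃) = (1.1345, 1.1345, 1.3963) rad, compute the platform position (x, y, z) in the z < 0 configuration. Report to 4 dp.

S1 = (0.1207·cos0.0°, 0.1207·sin0.0°, -0.1088) = (0.1207, 0.0000, -0.1088)
S2 = (0.1207·cos120.0°, 0.1207·sin120.0°, -0.1088) = (-0.0604, 0.1045, -0.1088)
arm 3 at φ=240.0°: e+L cos θ3 = 0.0908;  S3 = (-0.0454, -0.0787, -0.1182)
subtract pairs → two planes through P
plane₁₂: -0.3621x+0.2091y+0.0000z = 0.0000
det = 0.1264;  x = 0.0069+-0.0311z,  y = 0.0120+-0.0540z
quadratic in z: (1.0039)z²+(0.2233)z+(-0.1351)=0, √Δ=0.7696 → z ∈ {-0.4945, 0.2721}; z = -0.4945 (taking z<0)
x = 0.0223, y = 0.0387

(0.0223, 0.0387, -0.4945)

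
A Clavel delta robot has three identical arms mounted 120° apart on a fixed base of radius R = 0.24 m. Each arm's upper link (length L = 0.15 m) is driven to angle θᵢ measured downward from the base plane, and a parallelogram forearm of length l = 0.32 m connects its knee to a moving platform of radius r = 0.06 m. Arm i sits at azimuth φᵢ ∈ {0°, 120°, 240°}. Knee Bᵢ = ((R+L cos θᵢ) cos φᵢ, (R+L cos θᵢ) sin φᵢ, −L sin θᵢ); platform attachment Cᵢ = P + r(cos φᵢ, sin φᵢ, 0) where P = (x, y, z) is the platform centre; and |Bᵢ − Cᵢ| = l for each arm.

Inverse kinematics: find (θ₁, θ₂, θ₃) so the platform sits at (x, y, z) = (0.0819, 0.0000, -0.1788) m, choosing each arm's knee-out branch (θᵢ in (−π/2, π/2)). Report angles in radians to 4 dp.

rotate P by −φ1: (0.0819, 0.0000, -0.1788)
  e−x'=0.0981;  (l²−L²−(e−x')²−y'²−z²)/2L = 0.1277
  √(A²+B²)=0.2039;  θ1 = -1.0690+0.8943 ≈ -0.1747
arm 2 (φ=120.0°): x'=-0.0409, y'=-0.0709
  A cos θ + B sin θ = C:  0.2209·cos θ + -0.1788·sin θ = -0.0197
  √(A²+B²)=0.2842;  θ2 = -0.6803+1.6403 ≈ 0.9599
arm 3 (φ=240.0°): x'=-0.0410, y'=0.0709
  e−x'=0.2210;  (l²−L²−(e−x')²−y'²−z²)/2L = -0.0197
  √(A²+B²)=0.2842;  θ3 = -0.6803+1.6403 ≈ 0.9599

θ₁ = -0.1747, θ₂ = 0.9599, θ₃ = 0.9599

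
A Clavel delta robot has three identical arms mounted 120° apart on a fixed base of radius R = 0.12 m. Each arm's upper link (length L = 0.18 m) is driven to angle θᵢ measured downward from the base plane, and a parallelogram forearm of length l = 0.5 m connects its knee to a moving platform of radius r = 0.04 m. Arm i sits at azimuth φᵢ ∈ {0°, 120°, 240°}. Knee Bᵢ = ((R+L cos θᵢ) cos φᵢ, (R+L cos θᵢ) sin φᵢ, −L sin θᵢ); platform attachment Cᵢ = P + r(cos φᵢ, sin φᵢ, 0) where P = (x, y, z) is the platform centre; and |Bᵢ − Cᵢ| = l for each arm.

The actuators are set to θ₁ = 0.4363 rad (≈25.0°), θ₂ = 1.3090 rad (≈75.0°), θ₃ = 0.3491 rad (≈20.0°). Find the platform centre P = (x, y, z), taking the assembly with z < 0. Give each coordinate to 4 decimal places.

S1 = (0.2431·cos0.0°, 0.2431·sin0.0°, -0.0761) = (0.2431, 0.0000, -0.0761)
S2 = (0.1266·cos120.0°, 0.1266·sin120.0°, -0.1739) = (-0.0633, 0.1096, -0.1739)
S3 = (0.2491·cos240.0°, 0.2491·sin240.0°, -0.0616) = (-0.1246, -0.2158, -0.0616)
|S₂|²−|S₁|² = -0.0186;  |S₃|²−|S₁|² = 0.0010
plane₁₂: -0.6129x+0.2193y+-0.1956z = -0.0186
Cramer: x(z) = 0.0184-0.1833z;  y(z) = -0.0336+0.3796z
quadratic in z: (1.1777)z²+(0.2090)z+(-0.1926)=0, √Δ=0.9752 → z ∈ {-0.5027, 0.3253}; z = -0.5027 (taking z<0)
x = 0.1106, y = -0.2245

(0.1106, -0.2245, -0.5027)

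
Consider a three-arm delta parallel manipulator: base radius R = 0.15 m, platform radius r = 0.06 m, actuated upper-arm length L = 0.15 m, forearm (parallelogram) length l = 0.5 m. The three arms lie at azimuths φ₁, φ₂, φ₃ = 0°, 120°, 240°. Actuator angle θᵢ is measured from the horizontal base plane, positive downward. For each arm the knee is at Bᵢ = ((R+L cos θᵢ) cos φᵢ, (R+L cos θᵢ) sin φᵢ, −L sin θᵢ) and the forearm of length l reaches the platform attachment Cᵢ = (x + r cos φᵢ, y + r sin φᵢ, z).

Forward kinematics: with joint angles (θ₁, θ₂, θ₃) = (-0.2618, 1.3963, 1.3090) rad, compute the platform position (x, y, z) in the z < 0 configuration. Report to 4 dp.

(0.3183, -0.0211, -0.4537)

arm 1 at φ=0.0°: ρ1 = 0.2349;  centre 1 = (0.2349, 0.0000, 0.0388)
arm 2 at φ=120.0°: ρ2 = 0.1160;  centre 2 = (-0.0580, 0.1005, -0.1477)
centre 3 = (0.1288·cos240.0°, 0.1288·sin240.0°, -0.1449) = (-0.0644, -0.1116, -0.1449)
subtract pairs → two planes through P
[-0.5858 0.2010 -0.3731]·P = -0.0214;  [-0.5986 -0.2231 -0.3674]·P = -0.0191
Cramer: x(z) = 0.0343-0.6258z;  y(z) = -0.0065+0.0322z
quadratic in z: (1.3927)z²+(0.1730)z+(-0.2082)=0, √Δ=1.0908 → z ∈ {-0.4537, 0.3295}; z = -0.4537 (taking z<0)
x = 0.3183, y = -0.0211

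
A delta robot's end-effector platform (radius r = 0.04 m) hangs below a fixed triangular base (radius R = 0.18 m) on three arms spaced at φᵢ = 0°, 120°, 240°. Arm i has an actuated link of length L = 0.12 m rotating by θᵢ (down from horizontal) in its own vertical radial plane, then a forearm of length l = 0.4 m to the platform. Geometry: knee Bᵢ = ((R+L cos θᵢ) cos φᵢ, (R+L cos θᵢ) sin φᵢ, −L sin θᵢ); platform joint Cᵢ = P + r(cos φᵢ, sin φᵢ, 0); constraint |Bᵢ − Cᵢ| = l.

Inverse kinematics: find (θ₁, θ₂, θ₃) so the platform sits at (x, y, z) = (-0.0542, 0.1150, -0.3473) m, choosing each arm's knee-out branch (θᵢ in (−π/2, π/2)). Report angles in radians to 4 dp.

φ1=0.0° → target in arm frame (-0.0542, 0.1150)
  e−x'=0.1942;  (l²−L²−(e−x')²−y'²−z²)/2L = -0.1081
  θ1 = atan2(B,A) + arccos(C/0.3979) = 0.7851
rotate P by −φ2: (0.1267, -0.0106, -0.3473)
  e−x'=0.0133;  (l²−L²−(e−x')²−y'²−z²)/2L = 0.1029
  θ2 = atan2(B,A) + arccos(C/0.3476) = -0.2623
rotate P by −φ3: (-0.0725, -0.1044, -0.3473)
  e−x'=0.2125;  (l²−L²−(e−x')²−y'²−z²)/2L = -0.1295
  √(A²+B²)=0.4071;  θ3 = -1.0217+1.8945 ≈ 0.8727

θ₁ = 0.7851, θ₂ = -0.2623, θ₃ = 0.8727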